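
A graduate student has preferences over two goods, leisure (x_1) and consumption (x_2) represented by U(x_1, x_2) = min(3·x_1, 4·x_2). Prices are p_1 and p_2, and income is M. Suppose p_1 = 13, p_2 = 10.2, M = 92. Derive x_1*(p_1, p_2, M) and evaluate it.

x_1* = 4.4552

With perfect complements, no substitution: consume in ratio x_1:x_2 = 4:3.
Budget: p_1·x_1 + p_2·(3/4)·x_1 = M, so (4·p_1 + 3·p_2)·x_1 = 4·M.
Demand: x_1*(p_1,p_2,M) = 4·M/(4·p_1 + 3·p_2), x_2* = 3·M/(4·p_1 + 3·p_2).
Here 4·13 + 3·10.2 = 82.6, giving x_1* = 4.4552.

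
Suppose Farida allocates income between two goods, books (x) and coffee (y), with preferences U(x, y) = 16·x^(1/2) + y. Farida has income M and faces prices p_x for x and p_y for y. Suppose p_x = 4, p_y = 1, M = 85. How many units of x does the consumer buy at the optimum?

Thus x* = (8·p_y/p_x)² — independent of M — with the rest of income spent on y.
Plugging in: x* = (8·1/4)² = 4.

x* = 4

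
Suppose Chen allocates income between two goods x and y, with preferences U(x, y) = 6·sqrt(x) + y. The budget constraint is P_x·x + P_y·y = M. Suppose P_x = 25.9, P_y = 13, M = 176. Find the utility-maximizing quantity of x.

MU_x = 3/√x, MU_y = 1. Tangency: 3/√x = P_x/P_y.
Thus x* = (3·P_y/P_x)² — independent of M — with the rest of income spent on y.
Plugging in: x* = (3·13/25.9)² = 2.2674.

x* = 2.2674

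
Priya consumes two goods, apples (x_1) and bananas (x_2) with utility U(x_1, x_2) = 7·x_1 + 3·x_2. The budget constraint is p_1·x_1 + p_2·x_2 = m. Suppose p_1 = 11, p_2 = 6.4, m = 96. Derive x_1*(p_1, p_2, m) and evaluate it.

x_1 gives more utility per dollar, so spend all income on x_1: x_1* = m/p_1, x_2* = 0.
Numerically: x_1* = 8.7273, x_2* = 0.

x_1* = 8.7273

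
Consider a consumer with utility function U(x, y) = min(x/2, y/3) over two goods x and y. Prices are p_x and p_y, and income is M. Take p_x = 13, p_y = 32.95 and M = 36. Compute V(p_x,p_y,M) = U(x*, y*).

Leontief preferences: the optimum is at the kink where x/2 = y/3, i.e. y = (3/2)·x.
Budget: p_x·x + p_y·(3/2)·x = M, so (2·p_x + 3·p_y)·x = 2·M.
Demand: x*(p_x,p_y,M) = 2·M/(2·p_x + 3·p_y), y* = 3·M/(2·p_x + 3·p_y).
Here 2·13 + 3·32.95 = 124.85, giving x* = 0.5767 and y* = 0.865.
Utility at the optimum: U(0.5767, 0.865) = 0.2883.

V = 0.2883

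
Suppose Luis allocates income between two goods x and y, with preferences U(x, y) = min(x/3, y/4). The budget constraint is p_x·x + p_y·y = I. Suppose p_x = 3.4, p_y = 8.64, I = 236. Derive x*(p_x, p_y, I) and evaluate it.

Demand: x*(p_x,p_y,I) = 3·I/(3·p_x + 4·p_y), y* = 4·I/(3·p_x + 4·p_y).
Here 3·3.4 + 4·8.64 = 44.76, giving x* = 15.8177.

x* = 15.8177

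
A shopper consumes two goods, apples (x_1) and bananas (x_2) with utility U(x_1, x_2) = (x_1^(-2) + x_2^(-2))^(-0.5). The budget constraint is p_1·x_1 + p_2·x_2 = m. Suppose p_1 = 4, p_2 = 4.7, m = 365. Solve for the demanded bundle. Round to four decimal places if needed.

MRS = MU_x_1/MU_x_2 = (x_2/x_1)^(3). Set equal to p_1/p_2.
Hence x_2/x_1 = (p_1/p_2)^(1/(3)), i.e. raised to the 1/3 power.
Substitute x_2 = (x_2/x_1)·x_1 into the budget: x_1* = m/(p_1 + p_2·(x_2/x_1)).
Numerically x_2/x_1 = 0.947663, so x_1* = 365/(4 + 4.7·0.947663) = 43.1747 and x_2* = 0.947663·43.1747 = 40.9151.

x_1* = 43.1747, x_2* = 40.9151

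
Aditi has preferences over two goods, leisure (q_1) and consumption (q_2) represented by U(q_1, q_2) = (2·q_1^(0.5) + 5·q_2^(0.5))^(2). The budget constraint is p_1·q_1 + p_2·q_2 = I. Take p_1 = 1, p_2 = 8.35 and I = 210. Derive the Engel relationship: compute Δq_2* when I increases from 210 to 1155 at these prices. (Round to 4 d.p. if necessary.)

From the CES first-order condition, (2/5)·(q_2/q_1)^(0.5) = p_1/p_2.
Hence q_2/q_1 = ((5/2)·p_1/p_2)^(1/(0.5)), i.e. raised to the 2 power.
Substitute q_2 = (q_2/q_1)·q_1 into the budget: q_1* = I/(p_1 + p_2·(q_2/q_1)).
Numerically q_2/q_1 = 0.089641, so q_1* = 210/(1 + 8.35·0.089641) = 120.1027 and q_2* = 0.089641·120.1027 = 10.7661.
At I' = 1155: q_2* = 59.2138. Change: 59.2138 − 10.7661 = 48.4476.

Δq_2* = 48.4476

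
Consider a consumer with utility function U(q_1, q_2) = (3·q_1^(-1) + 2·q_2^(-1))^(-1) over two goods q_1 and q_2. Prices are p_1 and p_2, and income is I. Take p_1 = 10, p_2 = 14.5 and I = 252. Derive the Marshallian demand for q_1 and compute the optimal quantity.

q_1* = 12.7068

Substitute q_2 = (q_2/q_1)·q_1 into the budget: q_1* = I/(p_1 + p_2·(q_2/q_1)).
Numerically q_2/q_1 = 0.678064, so q_1* = 252/(10 + 14.5·0.678064) = 12.7068.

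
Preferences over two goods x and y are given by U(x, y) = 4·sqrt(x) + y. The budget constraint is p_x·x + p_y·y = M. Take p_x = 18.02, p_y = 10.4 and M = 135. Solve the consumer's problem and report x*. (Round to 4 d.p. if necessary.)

Utility is quasi-linear in y; the FOC for x is 2/√x = p_x/p_y.
Thus x* = (2·p_y/p_x)² — independent of M — with the rest of income spent on y.
Plugging in: x* = (2·10.4/18.02)² = 1.3323.

x* = 1.3323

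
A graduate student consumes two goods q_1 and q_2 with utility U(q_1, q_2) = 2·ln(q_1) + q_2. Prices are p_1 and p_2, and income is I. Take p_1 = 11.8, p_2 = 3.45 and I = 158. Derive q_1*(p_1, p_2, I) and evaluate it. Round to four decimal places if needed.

MU_q_1 = 2/q_1, MU_q_2 = 1. Tangency: 2/q_1 = p_1/p_2.
So q_1*(p_1,p_2) = 2·p_2/p_1, independent of income; and q_2* = (I − 2·p_2)/p_2.
At the given prices: q_1* = 2·3.45/11.8 = 0.5847.

q_1* = 0.5847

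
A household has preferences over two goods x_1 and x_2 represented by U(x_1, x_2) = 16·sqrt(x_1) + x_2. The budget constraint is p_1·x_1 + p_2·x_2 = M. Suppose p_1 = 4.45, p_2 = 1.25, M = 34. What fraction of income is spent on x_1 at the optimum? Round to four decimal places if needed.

share on x_1 = 0.6609

Utility is quasi-linear in x_2; the FOC for x_1 is 8/√x_1 = p_1/p_2.
Solve: √x_1 = 8·p_2/p_1, so x_1*(p_1,p_2) = (8·p_2/p_1)², and x_2* = (M − p_1·x_1*)/p_2.
Plugging in: x_1* = (8·1.25/4.45)² = 5.0499, x_2* = 9.2225.
Expenditure on x_1: 4.45·5.0499 = 22.4719; share = 0.6609.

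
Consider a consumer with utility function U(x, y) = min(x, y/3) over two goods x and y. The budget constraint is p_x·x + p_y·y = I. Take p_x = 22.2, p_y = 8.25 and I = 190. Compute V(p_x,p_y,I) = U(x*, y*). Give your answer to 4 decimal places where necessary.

Leontief preferences: the optimum is at the kink where x/1 = y/3, i.e. y = 3·x.
Budget: p_x·x + p_y·3·x = I, so (p_x + 3·p_y)·x = I.
Demand: x*(p_x,p_y,I) = I/(p_x + 3·p_y), y* = 3·I/(p_x + 3·p_y).
Here 22.2 + 3·8.25 = 46.95, giving x* = 4.0469 and y* = 12.1406.
Utility at the optimum: U(4.0469, 12.1406) = 4.0469.

V = 4.0469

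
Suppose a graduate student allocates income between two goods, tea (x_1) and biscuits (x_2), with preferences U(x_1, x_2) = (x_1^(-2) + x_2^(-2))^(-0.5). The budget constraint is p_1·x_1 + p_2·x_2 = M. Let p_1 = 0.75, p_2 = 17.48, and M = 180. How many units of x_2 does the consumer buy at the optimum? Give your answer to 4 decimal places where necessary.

x_2* = 9.1732

From the CES first-order condition, (x_2/x_1)^(3) = p_1/p_2.
Solve for the ratio: x_2/x_1 = [p_1/p_2]^(1/3).
With the ratio pinned down, the budget gives x_1* = M/(p_1 + p_2·(x_2/x_1)) and x_2* = (x_2/x_1)·x_1*.
Numerically x_2/x_1 = 0.350085, so x_1* = 180/(0.75 + 17.48·0.350085) = 26.2028 and x_2* = 0.350085·26.2028 = 9.1732.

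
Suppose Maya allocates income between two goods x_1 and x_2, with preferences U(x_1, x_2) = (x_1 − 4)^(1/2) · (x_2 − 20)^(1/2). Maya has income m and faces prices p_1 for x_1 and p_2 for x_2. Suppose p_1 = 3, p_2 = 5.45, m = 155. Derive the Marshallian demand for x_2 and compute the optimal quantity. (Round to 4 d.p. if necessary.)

Let x_1' = x_1−4, x_2' = x_2−20. MRS = x_2'/x_1' = p_1/p_2.
Substituting into the budget: x_1* = 4 + 0.5·(m − 4·p_1 − 20·p_2)/p_1, and x_2* = 20 + 0.5·(…)/p_2.
Discretionary income = 155 − 4·3 − 20·5.45 = 34; x_2* = 20 + 0.5·34/5.45 = 23.1193.

x_2* = 23.1193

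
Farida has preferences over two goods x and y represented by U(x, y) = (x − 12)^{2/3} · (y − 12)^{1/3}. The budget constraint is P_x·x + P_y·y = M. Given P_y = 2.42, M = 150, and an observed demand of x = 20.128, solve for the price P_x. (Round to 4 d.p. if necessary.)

P_x = 5

This is Cobb-Douglas in (x−12, y−12): tangency gives 2/3·P_y·(y−12) = 1/3·P_x·(x−12).
After buying the subsistence bundle (12, 12), a share 2/3 of the remaining income goes to x: x* = 12 + 2/3·(M − 12P_x − 12P_y)/P_x.
Set x* = 20.128 in the demand function and solve for P_x: P_x = 5.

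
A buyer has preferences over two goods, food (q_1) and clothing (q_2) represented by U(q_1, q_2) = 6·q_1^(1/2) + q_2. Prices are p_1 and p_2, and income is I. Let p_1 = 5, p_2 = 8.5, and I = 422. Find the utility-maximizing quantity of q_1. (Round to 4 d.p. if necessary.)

MU_q_1 = 3/√q_1, MU_q_2 = 1. Tangency: 3/√q_1 = p_1/p_2.
Thus q_1* = (3·p_2/p_1)² — independent of I — with the rest of income spent on q_2.
Plugging in: q_1* = (3·8.5/5)² = 26.01.

q_1* = 26.01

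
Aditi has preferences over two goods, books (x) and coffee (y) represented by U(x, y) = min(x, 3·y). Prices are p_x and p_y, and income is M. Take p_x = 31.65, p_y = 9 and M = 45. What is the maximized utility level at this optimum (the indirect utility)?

Leontief preferences: the optimum is at the kink where x/3 = y/1, i.e. y = (1/3)·x.
Budget: p_x·x + p_y·(1/3)·x = M, so (3·p_x + p_y)·x = 3·M.
Demand: x*(p_x,p_y,M) = 3·M/(3·p_x + p_y), y* = M/(3·p_x + p_y).
Here 3·31.65 + 9 = 103.95, giving x* = 1.2987 and y* = 0.4329.
Utility at the optimum: U(1.2987, 0.4329) = 1.2987.

V = 1.2987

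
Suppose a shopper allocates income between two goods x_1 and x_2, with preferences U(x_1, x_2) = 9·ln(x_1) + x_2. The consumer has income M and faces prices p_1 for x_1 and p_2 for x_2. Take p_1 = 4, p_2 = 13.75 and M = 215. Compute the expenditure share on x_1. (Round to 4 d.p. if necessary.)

share on x_1 = 0.5756

Set MRS = p_1/p_2: (9/x_1)/1 = p_1/p_2.
So x_1*(p_1,p_2) = 9·p_2/p_1, independent of income; and x_2* = (M − 9·p_2)/p_2.
At the given prices: x_1* = 9·13.75/4 = 30.9375, and x_2* = 6.6364.
Expenditure on x_1: 4·30.9375 = 123.75; share = 0.5756.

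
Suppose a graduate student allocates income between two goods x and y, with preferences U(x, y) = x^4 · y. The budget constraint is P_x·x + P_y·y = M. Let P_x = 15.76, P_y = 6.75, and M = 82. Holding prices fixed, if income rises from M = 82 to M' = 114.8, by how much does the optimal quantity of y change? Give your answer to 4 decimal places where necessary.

The MRS is 4·y/x. Set MRS = P_x/P_y.
So 4·P_y·y = P_x·x; combined with the budget, a share 0.8 of income goes to x.
Demand: x*(P_x,P_y,M) = 0.8·M/P_x and y* = 0.2·M/P_y.
At P_x=15.76, P_y=6.75, M=82: y* = 0.2·82/6.75 = 2.4296.
At M' = 114.8: y* = 3.4015. Change: 3.4015 − 2.4296 = 0.9719.

Δy* = 0.9719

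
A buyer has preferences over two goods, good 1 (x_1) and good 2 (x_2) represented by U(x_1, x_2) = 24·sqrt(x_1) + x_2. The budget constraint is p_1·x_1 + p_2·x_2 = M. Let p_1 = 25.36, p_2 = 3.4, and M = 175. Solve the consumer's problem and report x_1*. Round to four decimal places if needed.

Solve: √x_1 = 12·p_2/p_1, so x_1*(p_1,p_2) = (12·p_2/p_1)², and x_2* = (M − p_1·x_1*)/p_2.
Plugging in: x_1* = (12·3.4/25.36)² = 2.5883.

x_1* = 2.5883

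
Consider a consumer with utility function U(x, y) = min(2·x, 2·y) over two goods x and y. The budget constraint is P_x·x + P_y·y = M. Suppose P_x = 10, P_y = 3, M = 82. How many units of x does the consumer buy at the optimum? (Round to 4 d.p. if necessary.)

x* = 6.3077

With perfect complements, no substitution: consume in ratio x:y = 2:2.
Budget: P_x·x + P_y·x = M, so (2·P_x + 2·P_y)·x = 2·M.
Demand: x*(P_x,P_y,M) = 2·M/(2·P_x + 2·P_y), y* = 2·M/(2·P_x + 2·P_y).
Here 2·10 + 2·3 = 26, giving x* = 6.3077.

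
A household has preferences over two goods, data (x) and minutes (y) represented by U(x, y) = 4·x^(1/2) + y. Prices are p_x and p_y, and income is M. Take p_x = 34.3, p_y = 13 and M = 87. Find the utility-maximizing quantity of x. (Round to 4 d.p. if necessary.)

x* = 0.5746

Solve: √x = 2·p_y/p_x, so x*(p_x,p_y) = (2·p_y/p_x)², and y* = (M − p_x·x*)/p_y.
Plugging in: x* = (2·13/34.3)² = 0.5746.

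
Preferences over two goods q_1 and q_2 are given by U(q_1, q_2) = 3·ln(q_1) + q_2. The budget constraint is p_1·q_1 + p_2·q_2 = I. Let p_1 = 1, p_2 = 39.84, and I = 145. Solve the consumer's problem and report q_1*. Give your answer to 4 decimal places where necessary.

q_1* = 119.52

Set MRS = p_1/p_2: (3/q_1)/1 = p_1/p_2.
So q_1*(p_1,p_2) = 3·p_2/p_1, independent of income; and q_2* = (I − 3·p_2)/p_2.
At the given prices: q_1* = 3·39.84/1 = 119.52.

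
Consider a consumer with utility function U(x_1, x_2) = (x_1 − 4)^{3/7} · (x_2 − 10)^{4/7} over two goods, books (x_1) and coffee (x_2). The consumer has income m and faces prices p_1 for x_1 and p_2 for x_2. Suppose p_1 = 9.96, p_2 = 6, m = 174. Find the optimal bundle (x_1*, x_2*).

x_1* = 7.191, x_2* = 17.0629

MRS = (3/4)·(x_2−10)/(x_1−4). Tangency with p_1/p_2 gives x_2−10 = (4/3)·(p_1/p_2)·(x_1−4).
Substituting into the budget: x_1* = 4 + 3/7·(m − 4·p_1 − 10·p_2)/p_1, and x_2* = 10 + 4/7·(…)/p_2.
Discretionary income = 174 − 4·9.96 − 10·6 = 74.16; x_1* = 4 + 3/7·74.16/9.96 = 7.191; x_2* = 10 + 4/7·74.16/6 = 17.0629.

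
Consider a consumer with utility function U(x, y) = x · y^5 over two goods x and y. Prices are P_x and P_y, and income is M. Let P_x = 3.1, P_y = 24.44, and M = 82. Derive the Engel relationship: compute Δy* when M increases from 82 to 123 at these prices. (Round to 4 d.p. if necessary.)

Δy* = 1.398

Tangency: MRS = (1/5)·y/x = P_x/P_y.
So P_y·y = 5·P_x·x; combined with the budget, a share 1/6 of income goes to x.
Demand: x*(P_x,P_y,M) = 1/6·M/P_x and y* = 5/6·M/P_y.
At P_x=3.1, P_y=24.44, M=82: y* = 5/6·82/24.44 = 2.796.
At M' = 123: y* = 4.1939. Change: 4.1939 − 2.796 = 1.398.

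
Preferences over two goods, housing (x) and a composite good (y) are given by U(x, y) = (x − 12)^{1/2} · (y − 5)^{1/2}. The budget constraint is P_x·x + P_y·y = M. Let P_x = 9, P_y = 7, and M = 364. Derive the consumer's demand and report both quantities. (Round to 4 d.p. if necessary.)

MRS = (y−5)/(x−12). Tangency with P_x/P_y gives y−5 = (P_x/P_y)·(x−12).
After buying the subsistence bundle (12, 5), a share 0.5 of the remaining income goes to x: x* = 12 + 0.5·(M − 12P_x − 5P_y)/P_x.
Discretionary income = 364 − 12·9 − 5·7 = 221; x* = 12 + 0.5·221/9 = 24.2778; y* = 5 + 0.5·221/7 = 20.7857.

x* = 24.2778, y* = 20.7857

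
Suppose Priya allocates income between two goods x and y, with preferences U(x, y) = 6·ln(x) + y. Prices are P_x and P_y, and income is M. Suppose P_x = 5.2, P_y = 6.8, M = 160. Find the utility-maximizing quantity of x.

x* = 7.8462

So x*(P_x,P_y) = 6·P_y/P_x, independent of income; and y* = (M − 6·P_y)/P_y.
At the given prices: x* = 6·6.8/5.2 = 7.8462.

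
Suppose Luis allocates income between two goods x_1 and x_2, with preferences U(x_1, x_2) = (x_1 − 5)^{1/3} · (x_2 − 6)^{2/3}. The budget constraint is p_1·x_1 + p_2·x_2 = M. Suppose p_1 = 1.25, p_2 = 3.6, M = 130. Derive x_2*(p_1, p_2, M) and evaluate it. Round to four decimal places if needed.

This is Cobb-Douglas in (x_1−5, x_2−6): tangency gives 1/3·p_2·(x_2−6) = 2/3·p_1·(x_1−5).
After buying the subsistence bundle (5, 6), a share 1/3 of the remaining income goes to x_1: x_1* = 5 + 1/3·(M − 5p_1 − 6p_2)/p_1.
Discretionary income = 130 − 5·1.25 − 6·3.6 = 102.15; x_2* = 6 + 2/3·102.15/3.6 = 24.9167.

x_2* = 24.9167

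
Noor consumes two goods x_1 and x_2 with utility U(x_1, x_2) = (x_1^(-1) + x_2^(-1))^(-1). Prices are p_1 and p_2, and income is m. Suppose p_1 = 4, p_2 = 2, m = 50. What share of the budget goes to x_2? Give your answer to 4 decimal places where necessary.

MU_x_1 ∝ x_1^(-2), MU_x_2 ∝ x_2^(-2), so MRS = (x_2/x_1)^(2) = p_1/p_2.
Hence x_2/x_1 = (p_1/p_2)^(1/(2)), i.e. raised to the 0.5 power.
With the ratio pinned down, the budget gives x_1* = m/(p_1 + p_2·(x_2/x_1)) and x_2* = (x_2/x_1)·x_1*.
Numerically x_2/x_1 = 1.414214, so x_1* = 50/(4 + 2·1.414214) = 7.3223 and x_2* = 1.414214·7.3223 = 10.3553.
Expenditure on x_2: 2·10.3553 = 20.7107; share = 0.4142.

share on x_2 = 0.4142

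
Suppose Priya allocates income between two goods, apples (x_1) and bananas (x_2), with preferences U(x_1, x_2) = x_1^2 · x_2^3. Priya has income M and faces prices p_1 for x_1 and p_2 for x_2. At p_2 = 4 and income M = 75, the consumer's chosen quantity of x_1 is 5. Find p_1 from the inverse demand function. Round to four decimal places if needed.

MU_x_1/MU_x_2 = (2·x_2)/(3·x_1); tangency sets this equal to p_1/p_2.
Rearranging, p_2·x_2 = (3/2)·p_1·x_1. Substituting into the budget gives p_1·x_1·(1 + (3/2)) = M.
Demand: x_1*(p_1,p_2,M) = 0.4·M/p_1 and x_2* = 0.6·M/p_2.
Set x_1* = 5 in the demand function and solve for p_1: p_1 = 6.

p_1 = 6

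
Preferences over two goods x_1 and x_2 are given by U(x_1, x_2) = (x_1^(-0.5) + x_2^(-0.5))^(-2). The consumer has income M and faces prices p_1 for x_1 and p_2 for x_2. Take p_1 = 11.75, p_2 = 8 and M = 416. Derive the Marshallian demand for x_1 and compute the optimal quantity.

MU_x_1 ∝ x_1^(-1.5), MU_x_2 ∝ x_2^(-1.5), so MRS = (x_2/x_1)^(1.5) = p_1/p_2.
Solve for the ratio: x_2/x_1 = [p_1/p_2]^(2/3).
With the ratio pinned down, the budget gives x_1* = M/(p_1 + p_2·(x_2/x_1)) and x_2* = (x_2/x_1)·x_1*.
Numerically x_2/x_1 = 1.292107, so x_1* = 416/(11.75 + 8·1.292107) = 18.8347.

x_1* = 18.8347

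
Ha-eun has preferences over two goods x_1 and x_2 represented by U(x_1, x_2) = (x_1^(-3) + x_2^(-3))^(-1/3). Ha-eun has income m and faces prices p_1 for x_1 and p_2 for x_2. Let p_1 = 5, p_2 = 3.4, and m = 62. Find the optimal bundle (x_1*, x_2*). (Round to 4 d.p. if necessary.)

MRS = MU_x_1/MU_x_2 = (x_2/x_1)^(4). Set equal to p_1/p_2.
Solve for the ratio: x_2/x_1 = [p_1/p_2]^(0.25).
With the ratio pinned down, the budget gives x_1* = m/(p_1 + p_2·(x_2/x_1)) and x_2* = (x_2/x_1)·x_1*.
Numerically x_2/x_1 = 1.101217, so x_1* = 62/(5 + 3.4·1.101217) = 7.0905 and x_2* = 1.101217·7.0905 = 7.8081.

x_1* = 7.0905, x_2* = 7.8081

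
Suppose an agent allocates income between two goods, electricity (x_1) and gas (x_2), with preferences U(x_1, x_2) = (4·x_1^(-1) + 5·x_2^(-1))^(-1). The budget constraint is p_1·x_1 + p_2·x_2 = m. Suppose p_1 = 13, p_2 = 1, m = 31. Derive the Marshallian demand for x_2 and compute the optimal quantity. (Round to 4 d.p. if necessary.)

MRS = MU_x_1/MU_x_2 = (4/5)·(x_2/x_1)^(2). Set equal to p_1/p_2.
Solve for the ratio: x_2/x_1 = [(5/4)·p_1/p_2]^(0.5).
Substitute x_2 = (x_2/x_1)·x_1 into the budget: x_1* = m/(p_1 + p_2·(x_2/x_1)).
Numerically x_2/x_1 = 4.031129, so x_1* = 31/(13 + 1·4.031129) = 1.8202 and x_2* = 4.031129·1.8202 = 7.3374.

x_2* = 7.3374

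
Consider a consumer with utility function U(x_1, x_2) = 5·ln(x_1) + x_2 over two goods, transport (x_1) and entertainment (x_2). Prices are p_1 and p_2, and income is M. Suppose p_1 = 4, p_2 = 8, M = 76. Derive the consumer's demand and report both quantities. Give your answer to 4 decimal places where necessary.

MU_x_1 = 5/x_1, MU_x_2 = 1. Tangency: 5/x_1 = p_1/p_2.
So x_1*(p_1,p_2) = 5·p_2/p_1, independent of income; and x_2* = (M − 5·p_2)/p_2.
At the given prices: x_1* = 5·8/4 = 10, and x_2* = 4.5.

x_1* = 10, x_2* = 4.5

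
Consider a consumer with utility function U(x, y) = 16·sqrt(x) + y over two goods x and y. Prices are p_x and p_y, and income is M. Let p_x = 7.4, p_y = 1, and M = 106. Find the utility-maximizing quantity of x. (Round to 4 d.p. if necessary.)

Plugging in: x* = (8·1/7.4)² = 1.1687.

x* = 1.1687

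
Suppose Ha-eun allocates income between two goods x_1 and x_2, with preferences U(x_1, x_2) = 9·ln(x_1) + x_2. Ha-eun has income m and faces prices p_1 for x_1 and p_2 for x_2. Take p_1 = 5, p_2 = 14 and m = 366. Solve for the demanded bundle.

MU_x_1 = 9/x_1, MU_x_2 = 1. Tangency: 9/x_1 = p_1/p_2.
So x_1*(p_1,p_2) = 9·p_2/p_1, independent of income; and x_2* = (m − 9·p_2)/p_2.
At the given prices: x_1* = 9·14/5 = 25.2, and x_2* = 17.1429.

x_1* = 25.2, x_2* = 17.1429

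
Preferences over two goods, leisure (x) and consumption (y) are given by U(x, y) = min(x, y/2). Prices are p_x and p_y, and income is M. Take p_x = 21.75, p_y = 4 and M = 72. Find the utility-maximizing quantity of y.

With perfect complements, no substitution: consume in ratio x:y = 1:2.
Budget: p_x·x + p_y·2·x = M, so (p_x + 2·p_y)·x = M.
Demand: x*(p_x,p_y,M) = M/(p_x + 2·p_y), y* = 2·M/(p_x + 2·p_y).
Here 21.75 + 2·4 = 29.75, giving y* = 4.8403.

y* = 4.8403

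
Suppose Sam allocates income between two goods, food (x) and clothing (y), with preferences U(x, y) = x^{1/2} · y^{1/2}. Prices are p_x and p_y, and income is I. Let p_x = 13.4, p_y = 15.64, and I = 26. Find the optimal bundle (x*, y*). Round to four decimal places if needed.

x* = 0.9701, y* = 0.8312

Tangency: MRS = y/x = p_x/p_y.
Rearranging, p_y·y = p_x·x. Substituting into the budget gives p_x·x·(1 + 1) = I.
Demand: x*(p_x,p_y,I) = 0.5·I/p_x and y* = 0.5·I/p_y.
At p_x=13.4, p_y=15.64, I=26: x* = 0.5·26/13.4 = 0.9701, y* = 0.8312.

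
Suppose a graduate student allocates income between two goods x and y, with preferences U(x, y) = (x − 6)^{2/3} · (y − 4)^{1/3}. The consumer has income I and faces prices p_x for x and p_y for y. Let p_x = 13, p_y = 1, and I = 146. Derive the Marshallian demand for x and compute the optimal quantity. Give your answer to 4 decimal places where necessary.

x* = 9.2821

Let x' = x−6, y' = y−4. MRS = 2·y'/x' = p_x/p_y.
After buying the subsistence bundle (6, 4), a share 2/3 of the remaining income goes to x: x* = 6 + 2/3·(I − 6p_x − 4p_y)/p_x.
Discretionary income = 146 − 6·13 − 4·1 = 64; x* = 6 + 2/3·64/13 = 9.2821.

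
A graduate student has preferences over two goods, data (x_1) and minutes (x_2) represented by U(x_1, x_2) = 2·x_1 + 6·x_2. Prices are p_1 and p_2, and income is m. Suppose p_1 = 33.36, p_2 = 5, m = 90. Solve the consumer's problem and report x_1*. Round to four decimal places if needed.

Perfect substitutes: compare marginal utility per dollar. 2/p_1 vs 6/p_2 → 0.06 vs 1.2.
x_2 gives more utility per dollar, so spend all income on x_2: x_2* = m/p_2, x_1* = 0.
Numerically: x_1* = 0, x_2* = 18.

x_1* = 0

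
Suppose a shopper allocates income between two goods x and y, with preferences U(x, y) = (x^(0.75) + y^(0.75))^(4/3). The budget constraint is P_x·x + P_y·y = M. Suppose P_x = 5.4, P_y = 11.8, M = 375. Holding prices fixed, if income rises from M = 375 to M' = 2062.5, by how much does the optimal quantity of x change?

MU_x ∝ x^(-0.25), MU_y ∝ y^(-0.25), so MRS = (y/x)^(0.25) = P_x/P_y.
Hence y/x = (P_x/P_y)^(1/(0.25)), i.e. raised to the 4 power.
Substitute y = (y/x)·x into the budget: x* = M/(P_x + P_y·(y/x)).
Numerically y/x = 0.043858, so x* = 375/(5.4 + 11.8·0.043858) = 63.3711.
At M' = 2062.5: x* = 348.5411. Change: 348.5411 − 63.3711 = 285.17.

Δx* = 285.17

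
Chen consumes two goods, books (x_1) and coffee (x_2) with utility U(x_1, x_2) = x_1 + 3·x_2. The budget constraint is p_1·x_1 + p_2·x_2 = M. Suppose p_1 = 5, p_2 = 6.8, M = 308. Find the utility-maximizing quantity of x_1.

Linear utility — the consumer picks whichever good has higher MU/price: 1/5 = 0.2 vs 3/6.8 = 0.4412.
x_2 gives more utility per dollar, so spend all income on x_2: x_2* = M/p_2, x_1* = 0.
Numerically: x_1* = 0, x_2* = 45.2941.

x_1* = 0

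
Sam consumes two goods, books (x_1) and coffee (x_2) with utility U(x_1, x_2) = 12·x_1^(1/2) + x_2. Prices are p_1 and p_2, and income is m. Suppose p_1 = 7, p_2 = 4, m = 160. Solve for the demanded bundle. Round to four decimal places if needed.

x_1* = 11.7551, x_2* = 19.4286

Utility is quasi-linear in x_2; the FOC for x_1 is 6/√x_1 = p_1/p_2.
Thus x_1* = (6·p_2/p_1)² — independent of m — with the rest of income spent on x_2.
Plugging in: x_1* = (6·4/7)² = 11.7551, x_2* = 19.4286.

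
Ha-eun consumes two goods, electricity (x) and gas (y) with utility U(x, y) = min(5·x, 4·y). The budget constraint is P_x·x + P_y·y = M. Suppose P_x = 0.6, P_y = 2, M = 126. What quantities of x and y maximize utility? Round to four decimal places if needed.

x* = 40.6452, y* = 50.8065

With perfect complements, no substitution: consume in ratio x:y = 4:5.
Budget: P_x·x + P_y·(5/4)·x = M, so (4·P_x + 5·P_y)·x = 4·M.
Demand: x*(P_x,P_y,M) = 4·M/(4·P_x + 5·P_y), y* = 5·M/(4·P_x + 5·P_y).
Here 4·0.6 + 5·2 = 12.4, giving x* = 40.6452 and y* = 50.8065.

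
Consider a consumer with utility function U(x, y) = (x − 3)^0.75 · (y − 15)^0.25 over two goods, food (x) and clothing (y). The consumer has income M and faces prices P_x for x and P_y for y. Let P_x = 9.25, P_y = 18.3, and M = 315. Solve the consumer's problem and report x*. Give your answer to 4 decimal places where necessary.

x* = 4.0338

Let x' = x−3, y' = y−15. MRS = 3·y'/x' = P_x/P_y.
After buying the subsistence bundle (3, 15), a share 0.75 of the remaining income goes to x: x* = 3 + 0.75·(M − 3P_x − 15P_y)/P_x.
Discretionary income = 315 − 3·9.25 − 15·18.3 = 12.75; x* = 3 + 0.75·12.75/9.25 = 4.0338.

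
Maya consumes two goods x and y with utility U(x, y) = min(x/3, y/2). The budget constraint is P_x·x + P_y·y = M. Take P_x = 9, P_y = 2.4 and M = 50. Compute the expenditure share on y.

Leontief preferences: the optimum is at the kink where x/3 = y/2, i.e. y = (2/3)·x.
Budget: P_x·x + P_y·(2/3)·x = M, so (3·P_x + 2·P_y)·x = 3·M.
Demand: x*(P_x,P_y,M) = 3·M/(3·P_x + 2·P_y), y* = 2·M/(3·P_x + 2·P_y).
Here 3·9 + 2·2.4 = 31.8, giving x* = 4.717 and y* = 3.1447.
Expenditure on y: 2.4·3.1447 = 7.5472; share = 0.1509.

share on y = 0.1509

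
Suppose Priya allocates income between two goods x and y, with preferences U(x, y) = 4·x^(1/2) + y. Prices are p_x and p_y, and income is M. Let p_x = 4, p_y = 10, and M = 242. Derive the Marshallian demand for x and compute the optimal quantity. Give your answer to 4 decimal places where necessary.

x* = 25

Utility is quasi-linear in y; the FOC for x is 2/√x = p_x/p_y.
Thus x* = (2·p_y/p_x)² — independent of M — with the rest of income spent on y.
Plugging in: x* = (2·10/4)² = 25.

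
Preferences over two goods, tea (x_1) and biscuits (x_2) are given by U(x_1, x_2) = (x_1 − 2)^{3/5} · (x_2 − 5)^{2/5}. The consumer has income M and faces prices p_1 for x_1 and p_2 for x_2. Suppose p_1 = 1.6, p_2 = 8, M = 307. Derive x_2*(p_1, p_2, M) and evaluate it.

x_2* = 18.19

After buying the subsistence bundle (2, 5), a share 0.6 of the remaining income goes to x_1: x_1* = 2 + 0.6·(M − 2p_1 − 5p_2)/p_1.
Discretionary income = 307 − 2·1.6 − 5·8 = 263.8; x_2* = 5 + 0.4·263.8/8 = 18.19.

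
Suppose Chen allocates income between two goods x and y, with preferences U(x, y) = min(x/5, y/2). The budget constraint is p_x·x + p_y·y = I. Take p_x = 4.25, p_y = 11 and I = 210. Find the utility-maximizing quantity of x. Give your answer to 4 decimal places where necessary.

x* = 24.2775

With perfect complements, no substitution: consume in ratio x:y = 5:2.
Budget: p_x·x + p_y·(2/5)·x = I, so (5·p_x + 2·p_y)·x = 5·I.
Demand: x*(p_x,p_y,I) = 5·I/(5·p_x + 2·p_y), y* = 2·I/(5·p_x + 2·p_y).
Here 5·4.25 + 2·11 = 43.25, giving x* = 24.2775.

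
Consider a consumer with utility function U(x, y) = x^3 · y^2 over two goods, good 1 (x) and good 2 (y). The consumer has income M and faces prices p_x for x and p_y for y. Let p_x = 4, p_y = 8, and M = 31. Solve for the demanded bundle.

The MRS is (3/2)·y/x. Set MRS = p_x/p_y.
So 3·p_y·y = 2·p_x·x; combined with the budget, a share 0.6 of income goes to x.
Demand: x*(p_x,p_y,M) = 0.6·M/p_x and y* = 0.4·M/p_y.
At p_x=4, p_y=8, M=31: x* = 0.6·31/4 = 4.65, y* = 1.55.

x* = 4.65, y* = 1.55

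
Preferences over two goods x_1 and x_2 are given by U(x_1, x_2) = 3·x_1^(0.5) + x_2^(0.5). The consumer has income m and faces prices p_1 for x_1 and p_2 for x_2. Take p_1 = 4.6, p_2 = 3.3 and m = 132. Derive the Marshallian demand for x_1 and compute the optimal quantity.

From the CES first-order condition, 3·(x_2/x_1)^(0.5) = p_1/p_2.
Solve for the ratio: x_2/x_1 = [(1/3)·p_1/p_2]^(2).
With the ratio pinned down, the budget gives x_1* = m/(p_1 + p_2·(x_2/x_1)) and x_2* = (x_2/x_1)·x_1*.
Numerically x_2/x_1 = 0.215896, so x_1* = 132/(4.6 + 3.3·0.215896) = 24.8473.

x_1* = 24.8473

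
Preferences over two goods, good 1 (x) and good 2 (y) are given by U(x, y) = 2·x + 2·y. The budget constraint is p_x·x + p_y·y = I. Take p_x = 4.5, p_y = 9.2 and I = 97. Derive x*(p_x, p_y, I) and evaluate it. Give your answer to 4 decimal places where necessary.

x* = 21.5556

x gives more utility per dollar, so spend all income on x: x* = I/p_x, y* = 0.
Numerically: x* = 21.5556, y* = 0.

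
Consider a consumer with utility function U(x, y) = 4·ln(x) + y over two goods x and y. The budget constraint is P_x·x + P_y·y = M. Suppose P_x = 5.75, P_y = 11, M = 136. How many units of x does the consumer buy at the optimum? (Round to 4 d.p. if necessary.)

x* = 7.6522

Set MRS = P_x/P_y: (4/x)/1 = P_x/P_y.
So x*(P_x,P_y) = 4·P_y/P_x, independent of income; and y* = (M − 4·P_y)/P_y.
At the given prices: x* = 4·11/5.75 = 7.6522.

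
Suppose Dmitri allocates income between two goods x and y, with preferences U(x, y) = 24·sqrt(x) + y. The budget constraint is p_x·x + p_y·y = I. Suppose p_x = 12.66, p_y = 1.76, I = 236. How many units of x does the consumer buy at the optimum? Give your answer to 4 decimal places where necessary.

x* = 2.783

MU_x = 12/√x, MU_y = 1. Tangency: 12/√x = p_x/p_y.
Thus x* = (12·p_y/p_x)² — independent of I — with the rest of income spent on y.
Plugging in: x* = (12·1.76/12.66)² = 2.783.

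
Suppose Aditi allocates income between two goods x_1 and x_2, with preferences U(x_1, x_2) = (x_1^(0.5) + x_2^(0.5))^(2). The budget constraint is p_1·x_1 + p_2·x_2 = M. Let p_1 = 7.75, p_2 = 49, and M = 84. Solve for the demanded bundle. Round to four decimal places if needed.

x_1* = 9.3585, x_2* = 0.2341

From the CES first-order condition, (x_2/x_1)^(0.5) = p_1/p_2.
Solve for the ratio: x_2/x_1 = [p_1/p_2]^(2).
Substitute x_2 = (x_2/x_1)·x_1 into the budget: x_1* = M/(p_1 + p_2·(x_2/x_1)).
Numerically x_2/x_1 = 0.025016, so x_1* = 84/(7.75 + 49·0.025016) = 9.3585 and x_2* = 0.025016·9.3585 = 0.2341.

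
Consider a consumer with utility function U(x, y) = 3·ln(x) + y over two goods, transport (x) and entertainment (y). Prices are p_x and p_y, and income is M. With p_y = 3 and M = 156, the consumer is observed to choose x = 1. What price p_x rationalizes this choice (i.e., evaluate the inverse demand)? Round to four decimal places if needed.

p_x = 9

Set MRS = p_x/p_y: (3/x)/1 = p_x/p_y.
So x*(p_x,p_y) = 3·p_y/p_x, independent of income; and y* = (M − 3·p_y)/p_y.
Set x* = 1 in the demand function and solve for p_x: p_x = 9.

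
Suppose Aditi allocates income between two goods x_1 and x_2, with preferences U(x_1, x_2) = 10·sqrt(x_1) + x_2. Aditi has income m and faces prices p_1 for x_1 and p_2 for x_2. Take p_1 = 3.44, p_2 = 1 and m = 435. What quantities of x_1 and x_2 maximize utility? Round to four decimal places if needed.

x_1* = 2.1126, x_2* = 427.7326

Utility is quasi-linear in x_2; the FOC for x_1 is 5/√x_1 = p_1/p_2.
Solve: √x_1 = 5·p_2/p_1, so x_1*(p_1,p_2) = (5·p_2/p_1)², and x_2* = (m − p_1·x_1*)/p_2.
Plugging in: x_1* = (5·1/3.44)² = 2.1126, x_2* = 427.7326.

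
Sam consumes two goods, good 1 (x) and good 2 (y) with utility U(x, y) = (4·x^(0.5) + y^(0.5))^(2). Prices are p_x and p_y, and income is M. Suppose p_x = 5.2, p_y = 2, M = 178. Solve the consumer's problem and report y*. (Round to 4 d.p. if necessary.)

y* = 12.4409

MRS = MU_x/MU_y = 4·(y/x)^(0.5). Set equal to p_x/p_y.
Solve for the ratio: y/x = [(1/4)·p_x/p_y]^(2).
Substitute y = (y/x)·x into the budget: x* = M/(p_x + p_y·(y/x)).
Numerically y/x = 0.4225, so x* = 178/(5.2 + 2·0.4225) = 29.4458 and y* = 0.4225·29.4458 = 12.4409.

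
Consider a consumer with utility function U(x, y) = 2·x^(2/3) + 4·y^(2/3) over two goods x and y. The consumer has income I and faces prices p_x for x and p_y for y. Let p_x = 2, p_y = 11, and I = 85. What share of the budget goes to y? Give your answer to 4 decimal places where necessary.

MRS = MU_x/MU_y = (1/2)·(y/x)^(1/3). Set equal to p_x/p_y.
Hence y/x = (2·p_x/p_y)^(1/(1/3)), i.e. raised to the 3 power.
With the ratio pinned down, the budget gives x* = I/(p_x + p_y·(y/x)) and y* = (y/x)·x*.
Numerically y/x = 0.048084, so x* = 85/(2 + 11·0.048084) = 33.6111 and y* = 0.048084·33.6111 = 1.6162.
Expenditure on y: 11·1.6162 = 17.7778; share = 0.2092.

share on y = 0.2092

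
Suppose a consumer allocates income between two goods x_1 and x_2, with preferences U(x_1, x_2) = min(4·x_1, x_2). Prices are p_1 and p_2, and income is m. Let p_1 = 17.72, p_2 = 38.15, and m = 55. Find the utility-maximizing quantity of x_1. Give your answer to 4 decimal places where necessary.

Leontief preferences: the optimum is at the kink where x_1/1 = x_2/4, i.e. x_2 = 4·x_1.
Budget: p_1·x_1 + p_2·4·x_1 = m, so (p_1 + 4·p_2)·x_1 = m.
Demand: x_1*(p_1,p_2,m) = m/(p_1 + 4·p_2), x_2* = 4·m/(p_1 + 4·p_2).
Here 17.72 + 4·38.15 = 170.32, giving x_1* = 0.3229.

x_1* = 0.3229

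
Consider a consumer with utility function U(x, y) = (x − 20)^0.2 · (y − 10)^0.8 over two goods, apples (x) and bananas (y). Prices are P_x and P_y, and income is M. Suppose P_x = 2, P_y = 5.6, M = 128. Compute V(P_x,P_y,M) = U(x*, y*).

V = 4.2567

MRS = (1/4)·(y−10)/(x−20). Tangency with P_x/P_y gives y−10 = 4·(P_x/P_y)·(x−20).
Substituting into the budget: x* = 20 + 0.2·(M − 20·P_x − 10·P_y)/P_x, and y* = 10 + 0.8·(…)/P_y.
Discretionary income = 128 − 20·2 − 10·5.6 = 32; x* = 20 + 0.2·32/2 = 23.2; y* = 10 + 0.8·32/5.6 = 14.5714.
Utility at the optimum: U(23.2, 14.5714) = 4.2567.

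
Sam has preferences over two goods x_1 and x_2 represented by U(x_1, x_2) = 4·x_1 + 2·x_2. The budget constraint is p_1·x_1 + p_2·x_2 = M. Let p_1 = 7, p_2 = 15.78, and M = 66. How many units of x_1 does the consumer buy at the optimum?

x_1* = 9.4286

Perfect substitutes: compare marginal utility per dollar. 4/p_1 vs 2/p_2 → 0.5714 vs 0.1267.
x_1 gives more utility per dollar, so spend all income on x_1: x_1* = M/p_1, x_2* = 0.
Numerically: x_1* = 9.4286, x_2* = 0.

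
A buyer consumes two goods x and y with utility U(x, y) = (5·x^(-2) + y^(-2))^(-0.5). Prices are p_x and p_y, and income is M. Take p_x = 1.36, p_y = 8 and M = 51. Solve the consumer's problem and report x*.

x* = 12.9059

With the ratio pinned down, the budget gives x* = M/(p_x + p_y·(y/x)) and y* = (y/x)·x*.
Numerically y/x = 0.323961, so x* = 51/(1.36 + 8·0.323961) = 12.9059.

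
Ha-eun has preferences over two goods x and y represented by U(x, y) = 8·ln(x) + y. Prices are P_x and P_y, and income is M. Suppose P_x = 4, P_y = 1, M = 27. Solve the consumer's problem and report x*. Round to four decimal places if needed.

MU_x = 8/x, MU_y = 1. Tangency: 8/x = P_x/P_y.
So x*(P_x,P_y) = 8·P_y/P_x, independent of income; and y* = (M − 8·P_y)/P_y.
At the given prices: x* = 8·1/4 = 2.

x* = 2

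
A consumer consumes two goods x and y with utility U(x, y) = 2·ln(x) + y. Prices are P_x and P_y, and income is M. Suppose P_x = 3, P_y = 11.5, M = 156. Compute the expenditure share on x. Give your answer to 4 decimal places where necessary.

So x*(P_x,P_y) = 2·P_y/P_x, independent of income; and y* = (M − 2·P_y)/P_y.
At the given prices: x* = 2·11.5/3 = 7.6667, and y* = 11.5652.
Expenditure on x: 3·7.6667 = 23; share = 0.1474.

share on x = 0.1474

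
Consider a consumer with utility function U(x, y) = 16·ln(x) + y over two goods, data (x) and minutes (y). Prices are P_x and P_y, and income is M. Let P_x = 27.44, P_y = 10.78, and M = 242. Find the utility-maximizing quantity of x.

Set MRS = P_x/P_y: (16/x)/1 = P_x/P_y.
So x*(P_x,P_y) = 16·P_y/P_x, independent of income; and y* = (M − 16·P_y)/P_y.
At the given prices: x* = 16·10.78/27.44 = 6.2857.

x* = 6.2857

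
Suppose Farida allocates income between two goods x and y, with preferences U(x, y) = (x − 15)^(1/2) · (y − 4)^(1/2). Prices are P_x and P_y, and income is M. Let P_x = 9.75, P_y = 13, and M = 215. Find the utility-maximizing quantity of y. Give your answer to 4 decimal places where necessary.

y* = 4.6442

This is Cobb-Douglas in (x−15, y−4): tangency gives 0.5·P_y·(y−4) = 0.5·P_x·(x−15).
Substituting into the budget: x* = 15 + 0.5·(M − 15·P_x − 4·P_y)/P_x, and y* = 4 + 0.5·(…)/P_y.
Discretionary income = 215 − 15·9.75 − 4·13 = 16.75; y* = 4 + 0.5·16.75/13 = 4.6442.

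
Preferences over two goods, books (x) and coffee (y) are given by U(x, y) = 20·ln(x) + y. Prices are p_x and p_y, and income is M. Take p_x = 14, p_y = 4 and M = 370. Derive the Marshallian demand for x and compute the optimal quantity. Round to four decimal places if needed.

MU_x = 20/x, MU_y = 1. Tangency: 20/x = p_x/p_y.
So x*(p_x,p_y) = 20·p_y/p_x, independent of income; and y* = (M − 20·p_y)/p_y.
At the given prices: x* = 20·4/14 = 5.7143.

x* = 5.7143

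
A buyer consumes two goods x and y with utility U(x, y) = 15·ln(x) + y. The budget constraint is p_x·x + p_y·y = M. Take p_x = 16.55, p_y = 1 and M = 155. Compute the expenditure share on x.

MU_x = 15/x, MU_y = 1. Tangency: 15/x = p_x/p_y.
So x*(p_x,p_y) = 15·p_y/p_x, independent of income; and y* = (M − 15·p_y)/p_y.
At the given prices: x* = 15·1/16.55 = 0.9063, and y* = 140.
Expenditure on x: 16.55·0.9063 = 15; share = 0.0968.

share on x = 0.0968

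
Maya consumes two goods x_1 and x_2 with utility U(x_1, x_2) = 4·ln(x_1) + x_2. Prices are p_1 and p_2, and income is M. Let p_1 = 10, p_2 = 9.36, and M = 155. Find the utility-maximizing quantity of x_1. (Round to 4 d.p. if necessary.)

x_1* = 3.744

MU_x_1 = 4/x_1, MU_x_2 = 1. Tangency: 4/x_1 = p_1/p_2.
So x_1*(p_1,p_2) = 4·p_2/p_1, independent of income; and x_2* = (M − 4·p_2)/p_2.
At the given prices: x_1* = 4·9.36/10 = 3.744.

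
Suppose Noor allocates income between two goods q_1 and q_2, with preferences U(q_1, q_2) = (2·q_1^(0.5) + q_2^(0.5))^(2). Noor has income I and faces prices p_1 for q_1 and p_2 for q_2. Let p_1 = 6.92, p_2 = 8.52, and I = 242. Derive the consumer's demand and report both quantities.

q_1* = 29.0687, q_2* = 4.794

From the CES first-order condition, 2·(q_2/q_1)^(0.5) = p_1/p_2.
Hence q_2/q_1 = ((1/2)·p_1/p_2)^(1/(0.5)), i.e. raised to the 2 power.
With the ratio pinned down, the budget gives q_1* = I/(p_1 + p_2·(q_2/q_1)) and q_2* = (q_2/q_1)·q_1*.
Numerically q_2/q_1 = 0.16492, so q_1* = 242/(6.92 + 8.52·0.16492) = 29.0687 and q_2* = 0.16492·29.0687 = 4.794.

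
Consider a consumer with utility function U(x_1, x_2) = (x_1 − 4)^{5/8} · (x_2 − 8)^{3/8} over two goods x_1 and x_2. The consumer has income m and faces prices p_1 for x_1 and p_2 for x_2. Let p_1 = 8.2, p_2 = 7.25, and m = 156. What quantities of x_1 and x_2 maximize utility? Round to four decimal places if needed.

This is Cobb-Douglas in (x_1−4, x_2−8): tangency gives 0.625·p_2·(x_2−8) = 0.375·p_1·(x_1−4).
Substituting into the budget: x_1* = 4 + 0.625·(m − 4·p_1 − 8·p_2)/p_1, and x_2* = 8 + 0.375·(…)/p_2.
Discretionary income = 156 − 4·8.2 − 8·7.25 = 65.2; x_1* = 4 + 0.625·65.2/8.2 = 8.9695; x_2* = 8 + 0.375·65.2/7.25 = 11.3724.

x_1* = 8.9695, x_2* = 11.3724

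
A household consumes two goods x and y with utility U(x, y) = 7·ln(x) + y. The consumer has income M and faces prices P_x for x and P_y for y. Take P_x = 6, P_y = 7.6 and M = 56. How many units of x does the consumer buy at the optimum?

Set MRS = P_x/P_y: (7/x)/1 = P_x/P_y.
So x*(P_x,P_y) = 7·P_y/P_x, independent of income; and y* = (M − 7·P_y)/P_y.
At the given prices: x* = 7·7.6/6 = 8.8667.

x* = 8.8667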